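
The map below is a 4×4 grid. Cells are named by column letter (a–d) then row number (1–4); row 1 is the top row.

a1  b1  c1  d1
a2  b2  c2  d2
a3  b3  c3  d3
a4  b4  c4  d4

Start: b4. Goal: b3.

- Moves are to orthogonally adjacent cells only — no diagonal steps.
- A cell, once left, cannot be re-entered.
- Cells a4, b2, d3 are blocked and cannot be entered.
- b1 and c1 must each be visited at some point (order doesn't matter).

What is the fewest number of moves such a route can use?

9

Any route passes through b1 and c1 in some order between b4 and b3. Summing Manhattan distances along each leg and taking the cheapest ordering (b4 → c1 → b1 → b3) gives a lower bound of 4 + 1 + 2 = 7 moves.
That bound ignores the blocked cells. Measuring each leg by the fewest moves that actually steer around them (b4→c1: 4; c1→b1: 1; b1→b3: 4) raises the lower bound to 9.
A route of 9 moves exists: b4 → c4 → c3 → c2 → c1 → b1 → a1 → a2 → a3 → b3.
Since 9 matches that lower bound, it is optimal.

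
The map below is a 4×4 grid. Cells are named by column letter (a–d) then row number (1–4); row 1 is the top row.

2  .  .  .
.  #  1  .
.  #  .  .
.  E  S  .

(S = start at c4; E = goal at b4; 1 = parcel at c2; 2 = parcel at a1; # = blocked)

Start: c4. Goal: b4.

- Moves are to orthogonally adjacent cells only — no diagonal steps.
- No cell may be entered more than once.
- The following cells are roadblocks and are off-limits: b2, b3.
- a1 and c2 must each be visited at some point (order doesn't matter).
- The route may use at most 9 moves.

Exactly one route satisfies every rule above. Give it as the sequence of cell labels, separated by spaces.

The 9-move cap with required stops at a1, c2 leaves no slack for detours.
Route from c4: 3× up (reaching c1), 2× left (reaching a1), 3× down (reaching a4), right to b4 — 9 moves in all.
Check: all required cells visited; 9 ≤ 9 moves.

c4 c3 c2 c1 b1 a1 a2 a3 a4 b4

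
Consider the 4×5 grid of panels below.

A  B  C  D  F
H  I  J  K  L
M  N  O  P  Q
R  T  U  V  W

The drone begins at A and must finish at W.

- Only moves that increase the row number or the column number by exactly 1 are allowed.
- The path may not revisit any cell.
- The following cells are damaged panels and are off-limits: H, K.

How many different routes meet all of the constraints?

11

A right/down-only route from A to W makes exactly 3 down-moves and 4 right-moves in some order.
With no other constraints that would be C(7,3) = 35 routes.
Subtract routes through each blocked cell (inclusion–exclusion for overlaps): − through H: 15 − through K: 12 + through H&K: 3 → 11.
That gives 11 routes.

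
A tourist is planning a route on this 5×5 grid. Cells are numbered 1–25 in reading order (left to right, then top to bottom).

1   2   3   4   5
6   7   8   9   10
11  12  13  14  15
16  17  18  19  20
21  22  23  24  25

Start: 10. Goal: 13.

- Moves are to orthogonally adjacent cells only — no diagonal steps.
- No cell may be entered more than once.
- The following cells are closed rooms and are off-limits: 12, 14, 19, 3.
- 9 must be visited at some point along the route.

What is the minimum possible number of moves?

Any route passes through 9 somewhere between 10 and 13. Summing Manhattan distances along the two legs (10 → 9 → 13) gives a lower bound of 1 + 2 = 3 moves.
A route of 3 moves achieves this: 10 → 9 → 8 → 13.
Since 3 matches the lower bound, it is optimal.

3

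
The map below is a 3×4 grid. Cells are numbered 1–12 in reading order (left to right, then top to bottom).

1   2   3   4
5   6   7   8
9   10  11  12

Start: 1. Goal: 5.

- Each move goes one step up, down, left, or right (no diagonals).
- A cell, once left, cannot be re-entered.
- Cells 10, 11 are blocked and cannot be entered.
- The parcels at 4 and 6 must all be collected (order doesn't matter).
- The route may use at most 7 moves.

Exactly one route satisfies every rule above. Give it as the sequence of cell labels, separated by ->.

1 -> 2 -> 3 -> 4 -> 8 -> 7 -> 6 -> 5

The 7-move cap with required stops at 4, 6 leaves no slack for detours.
Route from 1: right 3 to 4, down 1 to 8, left 3 to 5 — 7 moves in all.
Check: all required cells visited; 7 ≤ 7 moves.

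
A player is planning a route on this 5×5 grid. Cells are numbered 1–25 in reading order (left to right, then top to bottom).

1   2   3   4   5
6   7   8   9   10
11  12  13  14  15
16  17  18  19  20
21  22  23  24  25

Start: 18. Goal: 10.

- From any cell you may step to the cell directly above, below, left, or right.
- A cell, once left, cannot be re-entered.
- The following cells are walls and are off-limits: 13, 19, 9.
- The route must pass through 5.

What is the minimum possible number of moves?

8

Any route passes through 5 somewhere between 18 and 10. Summing Manhattan distances along the two legs (18 → 5 → 10) gives a lower bound of 5 + 1 = 6 moves.
That bound ignores the blocked cells. Measuring each leg by the fewest moves that actually steer around them (18→5: 7; 5→10: 1) raises the lower bound to 8.
A route of 8 moves exists: 18 → 17 → 12 → 7 → 2 → 3 → 4 → 5 → 10.
Since 8 matches that lower bound, it is optimal.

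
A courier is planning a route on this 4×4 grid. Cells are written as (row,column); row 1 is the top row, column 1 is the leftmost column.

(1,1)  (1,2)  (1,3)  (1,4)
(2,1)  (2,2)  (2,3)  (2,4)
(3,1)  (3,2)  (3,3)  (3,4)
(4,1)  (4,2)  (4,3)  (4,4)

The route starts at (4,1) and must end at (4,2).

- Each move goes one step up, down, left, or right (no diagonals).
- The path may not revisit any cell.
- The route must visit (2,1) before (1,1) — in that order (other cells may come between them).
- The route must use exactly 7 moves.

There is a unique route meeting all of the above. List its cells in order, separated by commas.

The waypoints must appear in the order (2,1), (1,1), with no cell reused.
Route from (4,1): 3× up (reaching (1,1)), right to (1,2), 3× down (reaching (4,2)) — 7 moves in all.
Check: order respected ((2,1) at step 2, (1,1) at step 3); 7 moves as required.

(4,1), (3,1), (2,1), (1,1), (1,2), (2,2), (3,2), (4,2)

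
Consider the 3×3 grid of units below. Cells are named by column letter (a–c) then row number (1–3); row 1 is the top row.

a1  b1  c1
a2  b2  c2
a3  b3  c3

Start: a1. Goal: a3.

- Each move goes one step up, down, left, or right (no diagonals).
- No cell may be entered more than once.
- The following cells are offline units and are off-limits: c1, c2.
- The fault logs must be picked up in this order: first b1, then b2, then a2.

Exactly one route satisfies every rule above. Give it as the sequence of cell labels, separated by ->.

a1 -> b1 -> b2 -> a2 -> a3

The waypoints must appear in the order b1, b2, a2, with no cell reused.
Route from a1: right to b1, down to b2, left to a2, down to a3 — 4 moves in all.
Check: order respected (b1 at step 1, b2 at step 2, a2 at step 3).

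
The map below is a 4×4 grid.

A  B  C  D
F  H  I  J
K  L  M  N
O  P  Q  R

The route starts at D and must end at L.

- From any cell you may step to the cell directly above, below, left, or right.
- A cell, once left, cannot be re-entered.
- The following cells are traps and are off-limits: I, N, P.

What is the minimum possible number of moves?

4

The Manhattan distance from D to L is |1−3| + |4−2| = 4, so at least 4 moves are needed.
A route of 4 moves achieves this: D → C → B → H → L.
Since 4 matches the lower bound, it is optimal.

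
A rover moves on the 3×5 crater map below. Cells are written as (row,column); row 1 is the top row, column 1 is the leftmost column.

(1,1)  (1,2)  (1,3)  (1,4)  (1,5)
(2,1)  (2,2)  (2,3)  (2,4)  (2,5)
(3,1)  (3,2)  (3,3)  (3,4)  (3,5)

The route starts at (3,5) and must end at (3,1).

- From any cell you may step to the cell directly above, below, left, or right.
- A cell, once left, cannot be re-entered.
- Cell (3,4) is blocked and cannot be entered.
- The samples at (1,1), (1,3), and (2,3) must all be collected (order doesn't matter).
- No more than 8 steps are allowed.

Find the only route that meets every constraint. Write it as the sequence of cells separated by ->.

Any route must reach (1,1), (1,3), and (2,3) and still end at (3,1) within 8 moves, so the order of the required stops is forced.
Route from (3,5): up to (2,5), 2× left (reaching (2,3)), up to (1,3), 2× left (reaching (1,1)), 2× down (reaching (3,1)) — 8 moves in all.
Check: all required cells visited; 8 ≤ 8 moves.

(3,5) -> (2,5) -> (2,4) -> (2,3) -> (1,3) -> (1,2) -> (1,1) -> (2,1) -> (3,1)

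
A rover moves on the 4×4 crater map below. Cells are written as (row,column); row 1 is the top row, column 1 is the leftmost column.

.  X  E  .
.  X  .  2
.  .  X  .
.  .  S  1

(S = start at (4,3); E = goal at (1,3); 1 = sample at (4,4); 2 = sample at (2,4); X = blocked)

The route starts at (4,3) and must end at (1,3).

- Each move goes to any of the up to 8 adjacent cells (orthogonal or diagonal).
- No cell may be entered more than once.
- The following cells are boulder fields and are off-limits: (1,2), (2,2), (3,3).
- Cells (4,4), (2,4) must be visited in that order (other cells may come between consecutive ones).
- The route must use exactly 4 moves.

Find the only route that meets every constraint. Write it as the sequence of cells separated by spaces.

(4,3) (4,4) (3,4) (2,4) (1,3)

The waypoints must appear in the order (4,4), (2,4), with no cell reused.
Route from (4,3): right 1 to (4,4), up 2 to (2,4), up-left 1 to (1,3) — 4 moves in all.
Check: order respected (1 at step 1, 2 at step 3); 4 moves as required.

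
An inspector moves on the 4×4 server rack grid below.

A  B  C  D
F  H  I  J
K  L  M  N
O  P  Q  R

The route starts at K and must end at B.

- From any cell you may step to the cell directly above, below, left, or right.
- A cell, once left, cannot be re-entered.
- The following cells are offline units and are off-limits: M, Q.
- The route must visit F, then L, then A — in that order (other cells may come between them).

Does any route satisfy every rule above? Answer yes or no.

Ignoring the required order, 2 revisit-free routes from K to B pass through all of F, L, and A; the waypoint orders that occur are L → F → A (2) — never F → L → A.

no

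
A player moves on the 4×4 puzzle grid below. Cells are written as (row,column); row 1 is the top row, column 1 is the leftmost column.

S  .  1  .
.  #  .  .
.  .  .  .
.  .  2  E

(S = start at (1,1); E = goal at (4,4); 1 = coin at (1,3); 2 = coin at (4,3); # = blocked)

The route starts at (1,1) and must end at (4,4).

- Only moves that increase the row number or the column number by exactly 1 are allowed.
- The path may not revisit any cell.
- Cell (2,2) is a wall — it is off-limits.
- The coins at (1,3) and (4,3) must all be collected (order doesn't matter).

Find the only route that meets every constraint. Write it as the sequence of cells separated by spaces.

Moves only go right or down, so the column and row indices never decrease.
Route from (1,1): right 2 to (1,3), down 3 to (4,3), right 1 to (4,4) — 6 moves in all.
Check: all required cells visited.

(1,1) (1,2) (1,3) (2,3) (3,3) (4,3) (4,4)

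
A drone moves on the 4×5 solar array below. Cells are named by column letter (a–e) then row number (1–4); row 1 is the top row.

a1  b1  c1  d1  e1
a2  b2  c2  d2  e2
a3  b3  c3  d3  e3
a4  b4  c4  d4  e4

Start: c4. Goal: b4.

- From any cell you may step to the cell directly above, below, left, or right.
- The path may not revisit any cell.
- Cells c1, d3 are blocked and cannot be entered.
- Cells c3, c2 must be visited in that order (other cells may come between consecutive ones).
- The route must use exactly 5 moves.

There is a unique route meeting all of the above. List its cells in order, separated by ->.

c4 -> c3 -> c2 -> b2 -> b3 -> b4

The waypoints must appear in the order c3, c2, with no cell reused.
Route from c4: up 2 to c2, left 1 to b2, down 2 to b4 — 5 moves in all.
Check: order respected (c3 at step 1, c2 at step 2); 5 moves as required.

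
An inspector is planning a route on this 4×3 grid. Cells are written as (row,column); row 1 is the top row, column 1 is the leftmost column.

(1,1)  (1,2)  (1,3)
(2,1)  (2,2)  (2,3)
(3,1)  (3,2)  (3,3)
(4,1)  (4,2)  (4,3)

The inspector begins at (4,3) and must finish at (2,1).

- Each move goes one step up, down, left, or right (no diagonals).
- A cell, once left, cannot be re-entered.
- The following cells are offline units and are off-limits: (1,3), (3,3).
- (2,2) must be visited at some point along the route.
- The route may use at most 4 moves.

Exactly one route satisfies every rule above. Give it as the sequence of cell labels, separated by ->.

The 4-move cap with required stops at (2,2) leaves no slack for detours.
Route from (4,3): left 1 to (4,2), up 2 to (2,2), left 1 to (2,1) — 4 moves in all.
Check: all required cells visited; 4 ≤ 4 moves.

(4,3) -> (4,2) -> (3,2) -> (2,2) -> (2,1)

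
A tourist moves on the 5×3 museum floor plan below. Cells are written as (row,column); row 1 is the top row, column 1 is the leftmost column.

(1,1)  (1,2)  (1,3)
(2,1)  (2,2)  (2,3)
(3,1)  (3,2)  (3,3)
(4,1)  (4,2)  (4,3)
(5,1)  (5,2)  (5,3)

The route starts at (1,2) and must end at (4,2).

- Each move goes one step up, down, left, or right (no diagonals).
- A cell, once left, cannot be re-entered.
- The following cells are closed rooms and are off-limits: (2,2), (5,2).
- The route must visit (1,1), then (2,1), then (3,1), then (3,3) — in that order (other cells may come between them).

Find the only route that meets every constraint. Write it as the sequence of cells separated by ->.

(1,2) -> (1,1) -> (2,1) -> (3,1) -> (3,2) -> (3,3) -> (4,3) -> (4,2)

The waypoints must appear in the order (1,1), (2,1), (3,1), (3,3), with no cell reused.
Route from (1,2): left to (1,1), 2× down (reaching (3,1)), 2× right (reaching (3,3)), down to (4,3), left to (4,2) — 7 moves in all.
Check: order respected ((1,1) at step 1, (2,1) at step 2, (3,1) at step 3, (3,3) at step 5).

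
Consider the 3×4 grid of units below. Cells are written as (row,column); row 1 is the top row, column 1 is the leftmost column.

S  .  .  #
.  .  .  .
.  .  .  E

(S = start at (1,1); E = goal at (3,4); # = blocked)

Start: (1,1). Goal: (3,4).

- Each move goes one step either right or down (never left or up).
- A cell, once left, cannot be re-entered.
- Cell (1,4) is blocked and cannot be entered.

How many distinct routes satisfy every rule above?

9

A right/down-only route from (1,1) to (3,4) makes exactly 2 down-moves and 3 right-moves in some order.
With no other constraints that would be C(5,2) = 10 routes.
Subtract routes through each blocked cell (inclusion–exclusion for overlaps): − through (1,4): 1 → 9.
That gives 9 routes.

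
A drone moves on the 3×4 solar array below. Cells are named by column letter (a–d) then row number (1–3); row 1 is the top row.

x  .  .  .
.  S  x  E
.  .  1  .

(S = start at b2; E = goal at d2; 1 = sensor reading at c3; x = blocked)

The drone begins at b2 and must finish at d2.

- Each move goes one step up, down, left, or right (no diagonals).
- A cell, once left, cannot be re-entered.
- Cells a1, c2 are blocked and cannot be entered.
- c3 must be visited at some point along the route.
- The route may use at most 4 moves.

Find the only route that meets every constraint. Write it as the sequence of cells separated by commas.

b2, b3, c3, d3, d2

Any route must reach c3 and still end at d2 within 4 moves, so the order of the required stops is forced.
Route from b2: down 1 to b3, right 2 to d3, up 1 to d2 — 4 moves in all.
Check: all required cells visited; 4 ≤ 4 moves.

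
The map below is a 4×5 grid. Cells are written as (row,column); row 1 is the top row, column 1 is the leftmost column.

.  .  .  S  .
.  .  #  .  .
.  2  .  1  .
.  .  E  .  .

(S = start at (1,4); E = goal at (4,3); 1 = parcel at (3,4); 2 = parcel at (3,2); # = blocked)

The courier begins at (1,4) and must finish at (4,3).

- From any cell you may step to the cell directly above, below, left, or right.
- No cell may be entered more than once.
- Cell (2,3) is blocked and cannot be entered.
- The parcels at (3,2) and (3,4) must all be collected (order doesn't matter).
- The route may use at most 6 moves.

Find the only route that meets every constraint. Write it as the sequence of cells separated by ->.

The 6-move cap with required stops at (3,2), (3,4) leaves no slack for detours.
Route from (1,4): 2× down (reaching (3,4)), 2× left (reaching (3,2)), down to (4,2), right to (4,3) — 6 moves in all.
Check: all required cells visited; 6 ≤ 6 moves.

(1,4) -> (2,4) -> (3,4) -> (3,3) -> (3,2) -> (4,2) -> (4,3)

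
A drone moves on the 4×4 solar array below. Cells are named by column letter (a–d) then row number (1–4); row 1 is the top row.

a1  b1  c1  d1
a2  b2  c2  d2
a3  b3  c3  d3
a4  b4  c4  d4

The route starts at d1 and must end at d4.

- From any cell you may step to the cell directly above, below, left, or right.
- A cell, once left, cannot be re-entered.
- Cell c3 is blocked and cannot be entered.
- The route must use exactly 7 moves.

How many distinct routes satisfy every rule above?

4

Need simple routes of exactly 7 moves from d1 to d4 (Manhattan distance 3, so 2 moves are spent on a detour and 2 undoing it).
Enumerating: d1 d2 c2 b2 b3 b4 c4 d4 | d1 c1 c2 b2 b3 b4 c4 d4 | d1 c1 b1 b2 b3 b4 c4 d4 | d1 c1 b1 b2 c2 d2 d3 d4.
That gives 4 routes.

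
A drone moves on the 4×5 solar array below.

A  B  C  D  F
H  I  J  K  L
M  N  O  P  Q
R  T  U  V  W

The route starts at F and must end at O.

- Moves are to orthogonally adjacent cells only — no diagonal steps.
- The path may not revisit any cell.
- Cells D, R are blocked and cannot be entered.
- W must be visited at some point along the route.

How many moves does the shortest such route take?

6

Any route passes through W somewhere between F and O. Summing Manhattan distances along the two legs (F → W → O) gives a lower bound of 3 + 3 = 6 moves.
A route of 6 moves achieves this: F → L → Q → W → V → P → O.
Since 6 matches the lower bound, it is optimal.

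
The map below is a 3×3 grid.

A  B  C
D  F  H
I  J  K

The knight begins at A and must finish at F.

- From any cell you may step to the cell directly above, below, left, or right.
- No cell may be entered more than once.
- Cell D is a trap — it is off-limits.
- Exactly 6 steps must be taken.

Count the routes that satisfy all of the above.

1

Need simple routes of exactly 6 moves from A to F (Manhattan distance 2, so 2 moves are spent on a detour and 2 undoing it).
Enumerating: A B C H K J F.
That gives 1 route.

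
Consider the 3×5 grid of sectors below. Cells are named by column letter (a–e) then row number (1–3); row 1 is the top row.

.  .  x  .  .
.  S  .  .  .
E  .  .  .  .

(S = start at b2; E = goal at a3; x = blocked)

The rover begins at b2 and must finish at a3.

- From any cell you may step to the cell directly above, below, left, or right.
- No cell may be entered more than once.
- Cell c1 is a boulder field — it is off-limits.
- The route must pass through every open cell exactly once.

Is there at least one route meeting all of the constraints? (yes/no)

no

Colour the cells like a checkerboard: each orthogonal step flips colour, so a Hamiltonian route alternates colours. Here there are 7 cells of one colour and 7 of the other, with start on the same colour as the goal — the counts and endpoints can't be arranged into an alternating sequence of length 14, so no Hamiltonian route exists.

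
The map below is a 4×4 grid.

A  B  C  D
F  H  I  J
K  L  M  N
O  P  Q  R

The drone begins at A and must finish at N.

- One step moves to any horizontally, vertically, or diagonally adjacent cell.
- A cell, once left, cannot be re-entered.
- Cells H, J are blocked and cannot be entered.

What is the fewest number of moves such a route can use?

3

With diagonal moves allowed, the Chebyshev distance max(|Δrow|,|Δcol|) from A to N is 3, so at least 3 moves are needed.
A route of 3 moves achieves this: A → B → I → N.
Since 3 matches the lower bound, it is optimal.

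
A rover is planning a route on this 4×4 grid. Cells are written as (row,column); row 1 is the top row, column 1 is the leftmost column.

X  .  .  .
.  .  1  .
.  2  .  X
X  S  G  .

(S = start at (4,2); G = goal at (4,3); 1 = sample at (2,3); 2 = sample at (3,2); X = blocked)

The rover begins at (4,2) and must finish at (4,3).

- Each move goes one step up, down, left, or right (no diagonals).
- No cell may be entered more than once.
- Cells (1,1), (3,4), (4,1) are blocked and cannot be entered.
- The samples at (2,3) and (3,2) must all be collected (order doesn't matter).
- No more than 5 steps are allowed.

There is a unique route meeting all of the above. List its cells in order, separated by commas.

(4,2), (3,2), (2,2), (2,3), (3,3), (4,3)

The budget equals the shortest possible length, so every move has to be on a shortest route through the required cells.
Route from (4,2): 2× up (reaching (2,2)), right to (2,3), 2× down (reaching (4,3)) — 5 moves in all.
Check: all required cells visited; 5 ≤ 5 moves.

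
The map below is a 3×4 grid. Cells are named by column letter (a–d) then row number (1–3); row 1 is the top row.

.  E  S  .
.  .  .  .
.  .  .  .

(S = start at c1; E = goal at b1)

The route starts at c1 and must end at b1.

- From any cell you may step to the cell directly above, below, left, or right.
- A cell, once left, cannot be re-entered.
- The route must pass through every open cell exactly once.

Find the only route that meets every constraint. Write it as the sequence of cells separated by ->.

Need to visit all 12 open cells exactly once, starting at c1 and ending at b1.
Cell a3 has only two open neighbours (a2 and b3), so the path must pass straight through it: one of those is the cell it's entered from and the other is where it exits.
Route from c1: right 1 to d1, down 2 to d3, left 1 to c3, up 1 to c2, left 1 to b2, down 1 to b3, left 1 to a3, up 2 to a1, right 1 to b1 — 11 moves in all.
Check: all 12 open cells covered.

c1 -> d1 -> d2 -> d3 -> c3 -> c2 -> b2 -> b3 -> a3 -> a2 -> a1 -> b1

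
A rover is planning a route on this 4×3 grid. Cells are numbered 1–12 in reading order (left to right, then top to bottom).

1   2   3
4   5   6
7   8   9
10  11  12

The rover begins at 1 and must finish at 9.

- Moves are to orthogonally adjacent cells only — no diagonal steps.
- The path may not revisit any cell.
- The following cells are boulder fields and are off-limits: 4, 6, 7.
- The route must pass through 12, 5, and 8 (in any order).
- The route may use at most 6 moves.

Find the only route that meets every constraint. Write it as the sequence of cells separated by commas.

1, 2, 5, 8, 11, 12, 9

The budget equals the shortest possible length, so every move has to be on a shortest route through the required cells.
Route from 1: right 1 to 2, down 3 to 11, right 1 to 12, up 1 to 9 — 6 moves in all.
Check: all required cells visited; 6 ≤ 6 moves.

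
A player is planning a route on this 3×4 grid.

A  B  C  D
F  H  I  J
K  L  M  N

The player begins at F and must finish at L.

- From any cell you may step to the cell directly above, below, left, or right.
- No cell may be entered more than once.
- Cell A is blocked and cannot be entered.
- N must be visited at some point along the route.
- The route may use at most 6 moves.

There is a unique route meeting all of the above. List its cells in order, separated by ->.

The 6-move cap with required stops at N leaves no slack for detours.
Route from F: 3× right (reaching J), down to N, 2× left (reaching L) — 6 moves in all.
Check: all required cells visited; 6 ≤ 6 moves.

F -> H -> I -> J -> N -> M -> L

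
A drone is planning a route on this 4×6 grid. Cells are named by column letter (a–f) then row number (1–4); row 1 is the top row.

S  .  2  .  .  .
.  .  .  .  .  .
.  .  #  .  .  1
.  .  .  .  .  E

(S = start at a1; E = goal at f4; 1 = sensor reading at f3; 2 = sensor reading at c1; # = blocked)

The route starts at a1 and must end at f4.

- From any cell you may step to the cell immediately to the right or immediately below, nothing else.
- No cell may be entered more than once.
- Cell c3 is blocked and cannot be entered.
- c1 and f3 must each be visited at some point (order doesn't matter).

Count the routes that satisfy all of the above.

A right/down-only route from a1 to f4 makes exactly 3 down-moves and 5 right-moves in some order.
With no other constraints that would be C(8,3) = 56 routes.
A monotone route can only reach the required cells in the order c1, f3, so split there and multiply the segment counts (each segment already excludes blocked cells): a1→c1: 1; c1→f3: 9; f3→f4: 1; product = 9.
That gives 9 routes.

9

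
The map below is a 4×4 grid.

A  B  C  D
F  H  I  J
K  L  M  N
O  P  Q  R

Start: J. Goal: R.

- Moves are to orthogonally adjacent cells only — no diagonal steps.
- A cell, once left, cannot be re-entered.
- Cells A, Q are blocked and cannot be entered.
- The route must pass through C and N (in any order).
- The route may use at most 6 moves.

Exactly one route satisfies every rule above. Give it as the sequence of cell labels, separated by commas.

J, D, C, I, M, N, R

The 6-move cap with required stops at C, N leaves no slack for detours.
Route from J: up to D, left to C, 2× down (reaching M), right to N, down to R — 6 moves in all.
Check: all required cells visited; 6 ≤ 6 moves.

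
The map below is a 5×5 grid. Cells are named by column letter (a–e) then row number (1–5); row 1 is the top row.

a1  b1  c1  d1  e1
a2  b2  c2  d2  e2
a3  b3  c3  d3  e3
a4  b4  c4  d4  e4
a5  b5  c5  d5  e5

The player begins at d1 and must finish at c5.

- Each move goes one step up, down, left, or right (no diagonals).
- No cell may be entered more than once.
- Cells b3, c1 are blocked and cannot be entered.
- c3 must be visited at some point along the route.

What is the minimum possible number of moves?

Any route passes through c3 somewhere between d1 and c5. Summing Manhattan distances along the two legs (d1 → c3 → c5) gives a lower bound of 3 + 2 = 5 moves.
A route of 5 moves achieves this: d1 → d2 → d3 → c3 → c4 → c5.
Since 5 matches the lower bound, it is optimal.

5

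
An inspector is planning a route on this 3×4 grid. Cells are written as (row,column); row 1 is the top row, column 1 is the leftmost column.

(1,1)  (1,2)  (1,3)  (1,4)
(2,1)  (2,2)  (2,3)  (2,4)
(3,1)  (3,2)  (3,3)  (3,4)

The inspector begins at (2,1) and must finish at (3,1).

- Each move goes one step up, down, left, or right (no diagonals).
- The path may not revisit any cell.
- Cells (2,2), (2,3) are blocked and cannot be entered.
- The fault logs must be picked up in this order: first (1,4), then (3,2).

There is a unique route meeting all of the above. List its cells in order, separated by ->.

(2,1) -> (1,1) -> (1,2) -> (1,3) -> (1,4) -> (2,4) -> (3,4) -> (3,3) -> (3,2) -> (3,1)

The waypoints must appear in the order (1,4), (3,2), with no cell reused.
Route from (2,1): up 1 to (1,1), right 3 to (1,4), down 2 to (3,4), left 3 to (3,1) — 9 moves in all.
Check: order respected ((1,4) at step 4, (3,2) at step 8).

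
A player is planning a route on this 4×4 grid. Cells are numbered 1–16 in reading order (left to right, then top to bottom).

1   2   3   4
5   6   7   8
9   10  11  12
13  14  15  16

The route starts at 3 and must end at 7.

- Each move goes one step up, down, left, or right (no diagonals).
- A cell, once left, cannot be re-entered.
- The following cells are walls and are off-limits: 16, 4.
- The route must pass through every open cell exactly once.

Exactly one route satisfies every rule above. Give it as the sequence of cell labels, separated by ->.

Need to visit all 14 open cells exactly once, starting at 3 and ending at 7.
Cell 13 has only two open neighbours (9 and 14), so the path must pass straight through it: one of those is the cell it's entered from and the other is where it exits.
Route from 3: 2× left (reaching 1), down to 5, right to 6, down to 10, left to 9, down to 13, 2× right (reaching 15), up to 11, right to 12, up to 8, left to 7 — 13 moves in all.
Check: all 14 open cells covered.

3 -> 2 -> 1 -> 5 -> 6 -> 10 -> 9 -> 13 -> 14 -> 15 -> 11 -> 12 -> 8 -> 7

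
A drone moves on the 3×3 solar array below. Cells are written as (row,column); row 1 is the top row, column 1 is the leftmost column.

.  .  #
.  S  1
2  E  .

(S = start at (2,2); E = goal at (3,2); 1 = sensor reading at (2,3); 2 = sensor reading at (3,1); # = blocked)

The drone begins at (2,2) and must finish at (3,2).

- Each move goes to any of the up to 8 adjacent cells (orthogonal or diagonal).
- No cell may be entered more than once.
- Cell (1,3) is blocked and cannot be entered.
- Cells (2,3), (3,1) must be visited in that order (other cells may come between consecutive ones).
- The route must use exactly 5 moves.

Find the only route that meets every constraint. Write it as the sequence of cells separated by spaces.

(2,2) (2,3) (1,2) (2,1) (3,1) (3,2)

The waypoints must appear in the order (2,3), (3,1), with no cell reused.
Route from (2,2): right to (2,3), up-left to (1,2), down-left to (2,1), down to (3,1), right to (3,2) — 5 moves in all.
Check: order respected (1 at step 1, 2 at step 4); 5 moves as required.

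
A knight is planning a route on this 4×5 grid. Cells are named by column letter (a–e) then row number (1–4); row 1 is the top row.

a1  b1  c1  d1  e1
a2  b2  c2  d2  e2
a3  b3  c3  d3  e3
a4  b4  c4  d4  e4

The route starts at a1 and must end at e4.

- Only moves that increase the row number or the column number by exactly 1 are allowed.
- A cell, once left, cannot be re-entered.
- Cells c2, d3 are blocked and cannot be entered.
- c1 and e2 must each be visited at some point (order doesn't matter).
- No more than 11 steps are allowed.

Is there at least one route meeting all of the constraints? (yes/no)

yes

One route that works: a1 → b1 → c1 → d1 → d2 → e2 → e3 → e4.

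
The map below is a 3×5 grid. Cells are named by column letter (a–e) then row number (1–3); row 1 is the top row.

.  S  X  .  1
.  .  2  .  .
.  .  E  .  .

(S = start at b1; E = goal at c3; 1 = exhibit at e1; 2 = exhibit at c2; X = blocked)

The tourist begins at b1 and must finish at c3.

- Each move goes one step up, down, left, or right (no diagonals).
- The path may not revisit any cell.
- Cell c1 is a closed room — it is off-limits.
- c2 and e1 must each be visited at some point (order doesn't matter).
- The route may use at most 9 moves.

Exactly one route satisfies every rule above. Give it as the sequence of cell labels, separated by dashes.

b1 - b2 - c2 - d2 - d1 - e1 - e2 - e3 - d3 - c3

The 9-move cap with required stops at c2, e1 leaves no slack for detours.
Route from b1: down 1 to b2, right 2 to d2, up 1 to d1, right 1 to e1, down 2 to e3, left 2 to c3 — 9 moves in all.
Check: all required cells visited; 9 ≤ 9 moves.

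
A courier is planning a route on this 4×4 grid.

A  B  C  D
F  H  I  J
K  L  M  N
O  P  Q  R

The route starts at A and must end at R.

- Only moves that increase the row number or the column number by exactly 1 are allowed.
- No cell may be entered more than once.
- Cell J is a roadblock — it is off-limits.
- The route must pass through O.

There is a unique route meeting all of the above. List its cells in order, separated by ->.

Moves only go right or down, so the column and row indices never decrease.
Route from A: 3× down (reaching O), 3× right (reaching R) — 6 moves in all.
Check: all required cells visited.

A -> F -> K -> O -> P -> Q -> R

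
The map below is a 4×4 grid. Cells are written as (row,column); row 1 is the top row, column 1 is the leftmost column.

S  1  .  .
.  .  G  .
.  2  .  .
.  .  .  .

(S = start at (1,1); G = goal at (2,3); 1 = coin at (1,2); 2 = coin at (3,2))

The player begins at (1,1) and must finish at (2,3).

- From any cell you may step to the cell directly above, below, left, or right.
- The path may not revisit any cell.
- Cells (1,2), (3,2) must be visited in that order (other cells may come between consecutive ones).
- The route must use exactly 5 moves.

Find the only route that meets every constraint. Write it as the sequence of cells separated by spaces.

The waypoints must appear in the order (1,2), (3,2), with no cell reused.
Route from (1,1): right 1 to (1,2), down 2 to (3,2), right 1 to (3,3), up 1 to (2,3) — 5 moves in all.
Check: order respected (1 at step 1, 2 at step 3); 5 moves as required.

(1,1) (1,2) (2,2) (3,2) (3,3) (2,3)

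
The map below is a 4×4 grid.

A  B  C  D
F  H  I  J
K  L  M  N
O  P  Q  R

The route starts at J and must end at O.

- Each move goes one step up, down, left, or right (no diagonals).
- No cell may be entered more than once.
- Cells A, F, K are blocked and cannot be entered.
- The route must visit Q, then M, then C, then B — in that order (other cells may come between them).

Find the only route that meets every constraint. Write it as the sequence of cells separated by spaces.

J N R Q M I C B H L P O

The waypoints must appear in the order Q, M, C, B, with no cell reused.
Route from J: 2× down (reaching R), left to Q, 3× up (reaching C), left to B, 3× down (reaching P), left to O — 11 moves in all.
Check: order respected (Q at step 3, M at step 4, C at step 6, B at step 7).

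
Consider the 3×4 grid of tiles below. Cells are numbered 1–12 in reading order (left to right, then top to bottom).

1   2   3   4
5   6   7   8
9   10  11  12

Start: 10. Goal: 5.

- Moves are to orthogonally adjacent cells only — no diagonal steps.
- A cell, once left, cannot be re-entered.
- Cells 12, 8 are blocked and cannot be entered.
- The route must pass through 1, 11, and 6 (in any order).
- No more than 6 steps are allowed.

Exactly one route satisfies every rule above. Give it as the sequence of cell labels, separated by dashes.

10 - 11 - 7 - 6 - 2 - 1 - 5

The budget equals the shortest possible length, so every move has to be on a shortest route through the required cells.
Route from 10: right to 11, up to 7, left to 6, up to 2, left to 1, down to 5 — 6 moves in all.
Check: all required cells visited; 6 ≤ 6 moves.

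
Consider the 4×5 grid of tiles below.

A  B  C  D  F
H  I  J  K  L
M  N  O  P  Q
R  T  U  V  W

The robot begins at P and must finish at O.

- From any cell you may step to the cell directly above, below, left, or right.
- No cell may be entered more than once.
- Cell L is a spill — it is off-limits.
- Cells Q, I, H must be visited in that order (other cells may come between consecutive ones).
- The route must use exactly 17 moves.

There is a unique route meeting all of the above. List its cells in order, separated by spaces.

P Q W V U T R M N I H A B C D K J O

The waypoints must appear in the order Q, I, H, with no cell reused.
Route from P: right 1 to Q, down 1 to W, left 4 to R, up 1 to M, right 1 to N, up 1 to I, left 1 to H, up 1 to A, right 3 to D, down 1 to K, left 1 to J, down 1 to O — 17 moves in all.
Check: order respected (Q at step 1, I at step 9, H at step 10); 17 moves as required.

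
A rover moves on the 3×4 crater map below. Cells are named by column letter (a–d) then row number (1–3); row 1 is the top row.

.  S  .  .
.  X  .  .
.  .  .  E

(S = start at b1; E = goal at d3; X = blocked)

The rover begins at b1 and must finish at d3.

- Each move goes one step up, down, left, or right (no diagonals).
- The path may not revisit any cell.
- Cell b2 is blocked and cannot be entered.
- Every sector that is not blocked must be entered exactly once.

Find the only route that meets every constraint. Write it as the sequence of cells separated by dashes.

b1 - a1 - a2 - a3 - b3 - c3 - c2 - c1 - d1 - d2 - d3

Need to visit all 11 open cells exactly once, starting at b1 and ending at d3.
Route from b1: left 1 to a1, down 2 to a3, right 2 to c3, up 2 to c1, right 1 to d1, down 2 to d3 — 10 moves in all.
Check: all 11 open cells covered.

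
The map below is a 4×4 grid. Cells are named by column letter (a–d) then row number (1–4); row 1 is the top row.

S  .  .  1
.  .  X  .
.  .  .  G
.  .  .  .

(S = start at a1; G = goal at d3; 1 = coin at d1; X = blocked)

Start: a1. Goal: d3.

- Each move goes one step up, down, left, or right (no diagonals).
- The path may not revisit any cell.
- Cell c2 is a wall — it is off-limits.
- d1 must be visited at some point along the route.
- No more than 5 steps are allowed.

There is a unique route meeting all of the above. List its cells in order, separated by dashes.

Any route must reach d1 and still end at d3 within 5 moves, so the order of the required stops is forced.
Route from a1: right 3 to d1, down 2 to d3 — 5 moves in all.
Check: all required cells visited; 5 ≤ 5 moves.

a1 - b1 - c1 - d1 - d2 - d3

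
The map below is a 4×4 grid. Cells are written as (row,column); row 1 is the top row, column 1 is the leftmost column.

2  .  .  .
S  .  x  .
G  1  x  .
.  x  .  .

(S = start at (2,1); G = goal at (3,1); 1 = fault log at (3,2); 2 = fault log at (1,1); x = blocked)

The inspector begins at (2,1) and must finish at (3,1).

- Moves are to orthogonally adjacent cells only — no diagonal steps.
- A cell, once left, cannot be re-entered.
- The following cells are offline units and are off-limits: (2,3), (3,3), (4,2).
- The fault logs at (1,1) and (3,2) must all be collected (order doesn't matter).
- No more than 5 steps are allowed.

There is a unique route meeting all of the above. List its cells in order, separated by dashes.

(2,1) - (1,1) - (1,2) - (2,2) - (3,2) - (3,1)

Any route must reach (1,1) and (3,2) and still end at (3,1) within 5 moves, so the order of the required stops is forced.
Route from (2,1): up 1 to (1,1), right 1 to (1,2), down 2 to (3,2), left 1 to (3,1) — 5 moves in all.
Check: all required cells visited; 5 ≤ 5 moves.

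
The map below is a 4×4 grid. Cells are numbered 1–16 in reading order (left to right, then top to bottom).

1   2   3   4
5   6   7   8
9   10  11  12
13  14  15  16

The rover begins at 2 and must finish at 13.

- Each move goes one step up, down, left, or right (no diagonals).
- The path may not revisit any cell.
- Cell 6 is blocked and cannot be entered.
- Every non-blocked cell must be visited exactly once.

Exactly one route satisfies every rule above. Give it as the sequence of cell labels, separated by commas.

2, 1, 5, 9, 10, 11, 7, 3, 4, 8, 12, 16, 15, 14, 13

Need to visit all 15 open cells exactly once, starting at 2 and ending at 13.
Cell 5 has only two open neighbours (1 and 9), so the path must pass straight through it: one of those is the cell it's entered from and the other is where it exits.
Route from 2: left 1 to 1, down 2 to 9, right 2 to 11, up 2 to 3, right 1 to 4, down 3 to 16, left 3 to 13 — 14 moves in all.
Check: all 15 open cells covered.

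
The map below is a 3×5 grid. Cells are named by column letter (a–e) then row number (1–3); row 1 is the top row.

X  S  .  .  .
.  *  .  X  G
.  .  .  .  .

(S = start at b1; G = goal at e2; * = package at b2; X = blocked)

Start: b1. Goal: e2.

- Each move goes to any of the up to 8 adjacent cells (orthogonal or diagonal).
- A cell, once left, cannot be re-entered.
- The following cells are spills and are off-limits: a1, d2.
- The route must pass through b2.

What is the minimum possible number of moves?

Any route passes through b2 somewhere between b1 and e2. Summing Chebyshev distances along the two legs (b1 → b2 → e2) gives a lower bound of 1 + 3 = 4 moves.
A route of 4 moves achieves this: b1 → b2 → c1 → d1 → e2.
Since 4 matches the lower bound, it is optimal.

4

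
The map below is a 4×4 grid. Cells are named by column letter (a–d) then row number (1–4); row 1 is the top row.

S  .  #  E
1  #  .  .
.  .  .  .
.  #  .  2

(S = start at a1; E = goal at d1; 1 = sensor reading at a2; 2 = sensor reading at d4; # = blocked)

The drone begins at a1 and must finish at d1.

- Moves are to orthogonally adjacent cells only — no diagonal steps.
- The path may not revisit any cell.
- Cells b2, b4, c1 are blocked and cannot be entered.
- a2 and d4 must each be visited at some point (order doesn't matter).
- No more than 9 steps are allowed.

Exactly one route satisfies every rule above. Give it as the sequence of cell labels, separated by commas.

The budget equals the shortest possible length, so every move has to be on a shortest route through the required cells.
Route from a1: 2× down (reaching a3), 2× right (reaching c3), down to c4, right to d4, 3× up (reaching d1) — 9 moves in all.
Check: all required cells visited; 9 ≤ 9 moves.

a1, a2, a3, b3, c3, c4, d4, d3, d2, d1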